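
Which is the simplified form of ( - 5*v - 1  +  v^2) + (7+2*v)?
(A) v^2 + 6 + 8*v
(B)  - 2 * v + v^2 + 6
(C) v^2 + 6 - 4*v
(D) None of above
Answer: D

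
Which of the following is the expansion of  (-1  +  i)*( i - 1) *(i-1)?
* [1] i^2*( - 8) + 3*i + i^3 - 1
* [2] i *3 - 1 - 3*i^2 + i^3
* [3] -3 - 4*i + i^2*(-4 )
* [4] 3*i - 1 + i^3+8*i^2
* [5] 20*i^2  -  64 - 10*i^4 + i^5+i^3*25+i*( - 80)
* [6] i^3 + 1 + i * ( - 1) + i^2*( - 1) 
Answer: 2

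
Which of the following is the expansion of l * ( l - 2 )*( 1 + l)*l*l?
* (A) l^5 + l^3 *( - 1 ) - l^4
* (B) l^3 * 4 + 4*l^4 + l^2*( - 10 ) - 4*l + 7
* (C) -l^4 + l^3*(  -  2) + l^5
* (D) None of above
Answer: C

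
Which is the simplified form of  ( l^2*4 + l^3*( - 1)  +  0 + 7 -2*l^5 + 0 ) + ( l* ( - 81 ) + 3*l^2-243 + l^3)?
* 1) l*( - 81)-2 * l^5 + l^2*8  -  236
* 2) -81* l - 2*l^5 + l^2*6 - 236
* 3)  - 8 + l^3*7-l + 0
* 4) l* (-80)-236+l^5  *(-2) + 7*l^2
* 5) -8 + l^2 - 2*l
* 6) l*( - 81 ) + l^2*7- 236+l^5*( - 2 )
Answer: 6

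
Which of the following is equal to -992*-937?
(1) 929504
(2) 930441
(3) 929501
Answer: 1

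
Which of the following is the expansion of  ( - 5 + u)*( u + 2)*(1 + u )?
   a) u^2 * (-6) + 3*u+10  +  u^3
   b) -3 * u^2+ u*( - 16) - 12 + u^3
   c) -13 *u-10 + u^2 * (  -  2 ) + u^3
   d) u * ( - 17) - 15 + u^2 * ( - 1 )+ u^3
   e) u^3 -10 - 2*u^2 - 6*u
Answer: c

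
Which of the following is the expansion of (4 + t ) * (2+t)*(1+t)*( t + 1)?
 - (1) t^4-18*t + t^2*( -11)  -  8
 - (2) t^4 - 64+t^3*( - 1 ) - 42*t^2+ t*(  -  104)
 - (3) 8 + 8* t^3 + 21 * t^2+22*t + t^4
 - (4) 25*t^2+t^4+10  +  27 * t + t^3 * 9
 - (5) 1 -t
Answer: 3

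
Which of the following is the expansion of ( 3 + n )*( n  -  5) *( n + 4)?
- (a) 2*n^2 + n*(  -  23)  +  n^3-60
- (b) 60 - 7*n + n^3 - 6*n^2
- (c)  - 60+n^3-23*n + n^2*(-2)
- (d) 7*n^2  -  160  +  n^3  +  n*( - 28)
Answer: a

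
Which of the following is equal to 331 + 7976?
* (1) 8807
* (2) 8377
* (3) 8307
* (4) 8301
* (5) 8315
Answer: 3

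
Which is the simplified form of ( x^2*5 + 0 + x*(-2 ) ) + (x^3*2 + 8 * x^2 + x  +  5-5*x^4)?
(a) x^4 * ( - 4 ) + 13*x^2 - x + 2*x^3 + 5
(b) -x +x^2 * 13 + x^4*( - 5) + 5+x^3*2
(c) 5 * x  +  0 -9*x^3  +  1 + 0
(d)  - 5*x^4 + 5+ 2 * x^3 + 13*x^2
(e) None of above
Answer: b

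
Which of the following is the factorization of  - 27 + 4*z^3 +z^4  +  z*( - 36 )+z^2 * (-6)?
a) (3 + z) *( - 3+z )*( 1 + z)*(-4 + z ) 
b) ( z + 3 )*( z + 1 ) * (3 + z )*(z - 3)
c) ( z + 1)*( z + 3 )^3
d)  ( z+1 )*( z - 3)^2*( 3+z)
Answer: b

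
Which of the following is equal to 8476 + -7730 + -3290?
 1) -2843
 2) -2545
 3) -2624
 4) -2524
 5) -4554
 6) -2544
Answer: 6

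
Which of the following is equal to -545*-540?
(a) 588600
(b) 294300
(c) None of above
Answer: b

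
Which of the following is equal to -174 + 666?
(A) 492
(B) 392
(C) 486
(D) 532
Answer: A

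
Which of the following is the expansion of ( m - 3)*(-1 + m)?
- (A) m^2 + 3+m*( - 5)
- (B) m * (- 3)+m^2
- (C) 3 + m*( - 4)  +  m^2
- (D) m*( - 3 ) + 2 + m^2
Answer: C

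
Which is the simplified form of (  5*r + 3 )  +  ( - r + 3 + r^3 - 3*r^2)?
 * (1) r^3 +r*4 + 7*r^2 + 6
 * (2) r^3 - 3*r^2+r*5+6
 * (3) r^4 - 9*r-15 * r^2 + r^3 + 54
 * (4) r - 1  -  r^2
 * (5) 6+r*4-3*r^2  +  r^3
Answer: 5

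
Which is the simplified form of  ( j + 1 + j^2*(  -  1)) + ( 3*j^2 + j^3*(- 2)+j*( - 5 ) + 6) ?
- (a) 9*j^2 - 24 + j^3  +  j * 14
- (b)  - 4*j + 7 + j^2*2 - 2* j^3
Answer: b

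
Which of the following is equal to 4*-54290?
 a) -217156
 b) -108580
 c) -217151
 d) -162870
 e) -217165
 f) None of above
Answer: f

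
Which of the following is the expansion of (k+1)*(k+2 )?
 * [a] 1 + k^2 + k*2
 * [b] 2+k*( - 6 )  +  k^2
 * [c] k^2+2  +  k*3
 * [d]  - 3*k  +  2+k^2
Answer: c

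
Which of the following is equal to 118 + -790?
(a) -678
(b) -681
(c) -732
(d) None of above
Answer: d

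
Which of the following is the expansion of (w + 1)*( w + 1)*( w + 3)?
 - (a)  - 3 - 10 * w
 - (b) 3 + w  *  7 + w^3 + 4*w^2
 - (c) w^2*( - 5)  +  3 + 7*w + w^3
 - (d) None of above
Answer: d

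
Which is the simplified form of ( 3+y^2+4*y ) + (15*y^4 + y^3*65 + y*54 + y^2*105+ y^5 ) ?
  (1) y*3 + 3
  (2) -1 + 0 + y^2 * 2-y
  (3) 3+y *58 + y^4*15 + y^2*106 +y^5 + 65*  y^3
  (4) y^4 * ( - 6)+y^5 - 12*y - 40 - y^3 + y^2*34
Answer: 3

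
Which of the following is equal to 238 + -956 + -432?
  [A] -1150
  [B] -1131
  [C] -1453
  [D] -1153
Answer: A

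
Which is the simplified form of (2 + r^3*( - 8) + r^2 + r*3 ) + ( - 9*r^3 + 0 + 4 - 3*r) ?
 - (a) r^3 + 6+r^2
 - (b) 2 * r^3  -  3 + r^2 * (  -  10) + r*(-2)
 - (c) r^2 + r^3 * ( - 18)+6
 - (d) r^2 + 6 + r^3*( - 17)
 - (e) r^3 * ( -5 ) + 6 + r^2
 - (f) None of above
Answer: d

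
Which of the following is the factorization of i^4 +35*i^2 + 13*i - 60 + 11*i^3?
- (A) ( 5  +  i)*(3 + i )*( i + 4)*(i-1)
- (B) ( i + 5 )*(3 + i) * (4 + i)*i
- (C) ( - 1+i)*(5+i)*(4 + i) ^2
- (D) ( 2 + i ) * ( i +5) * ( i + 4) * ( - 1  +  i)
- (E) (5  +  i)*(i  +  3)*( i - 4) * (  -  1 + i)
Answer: A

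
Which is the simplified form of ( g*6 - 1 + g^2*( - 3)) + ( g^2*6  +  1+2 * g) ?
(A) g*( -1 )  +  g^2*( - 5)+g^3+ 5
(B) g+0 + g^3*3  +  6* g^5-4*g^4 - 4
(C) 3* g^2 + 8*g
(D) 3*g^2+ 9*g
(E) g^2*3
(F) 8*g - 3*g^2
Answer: C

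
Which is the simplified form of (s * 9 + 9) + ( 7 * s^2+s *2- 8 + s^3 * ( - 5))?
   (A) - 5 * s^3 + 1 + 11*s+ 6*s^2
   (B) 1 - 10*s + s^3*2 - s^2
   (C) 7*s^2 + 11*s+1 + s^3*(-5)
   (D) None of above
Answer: C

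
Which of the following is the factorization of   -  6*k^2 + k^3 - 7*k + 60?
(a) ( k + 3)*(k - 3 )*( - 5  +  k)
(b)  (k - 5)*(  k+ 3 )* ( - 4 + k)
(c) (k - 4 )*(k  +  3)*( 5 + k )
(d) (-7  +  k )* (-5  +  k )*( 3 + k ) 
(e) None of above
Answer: b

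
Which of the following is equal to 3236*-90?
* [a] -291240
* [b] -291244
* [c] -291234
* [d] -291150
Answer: a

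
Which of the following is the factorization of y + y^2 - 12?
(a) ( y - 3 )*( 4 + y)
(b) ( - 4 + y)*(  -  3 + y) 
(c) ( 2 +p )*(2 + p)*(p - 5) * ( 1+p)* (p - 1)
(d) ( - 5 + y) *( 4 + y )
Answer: a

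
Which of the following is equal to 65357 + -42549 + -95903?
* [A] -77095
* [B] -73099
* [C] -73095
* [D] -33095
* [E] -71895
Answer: C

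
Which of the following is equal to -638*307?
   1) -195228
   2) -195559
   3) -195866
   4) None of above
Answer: 3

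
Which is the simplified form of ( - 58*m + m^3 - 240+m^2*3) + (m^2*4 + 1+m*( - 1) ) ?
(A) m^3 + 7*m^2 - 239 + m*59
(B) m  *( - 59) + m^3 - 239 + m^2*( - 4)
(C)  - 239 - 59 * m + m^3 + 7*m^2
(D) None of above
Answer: C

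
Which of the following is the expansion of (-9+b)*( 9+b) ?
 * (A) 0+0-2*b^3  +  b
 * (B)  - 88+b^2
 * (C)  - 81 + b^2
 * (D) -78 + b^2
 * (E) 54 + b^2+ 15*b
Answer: C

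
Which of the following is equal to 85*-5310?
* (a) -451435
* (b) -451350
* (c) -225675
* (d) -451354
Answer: b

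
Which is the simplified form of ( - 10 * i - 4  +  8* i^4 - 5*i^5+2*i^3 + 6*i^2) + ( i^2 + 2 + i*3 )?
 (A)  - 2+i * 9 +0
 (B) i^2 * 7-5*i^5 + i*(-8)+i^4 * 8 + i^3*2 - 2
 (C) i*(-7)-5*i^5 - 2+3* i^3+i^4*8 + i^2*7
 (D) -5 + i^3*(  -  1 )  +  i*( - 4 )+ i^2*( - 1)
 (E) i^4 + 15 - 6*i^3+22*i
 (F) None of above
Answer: F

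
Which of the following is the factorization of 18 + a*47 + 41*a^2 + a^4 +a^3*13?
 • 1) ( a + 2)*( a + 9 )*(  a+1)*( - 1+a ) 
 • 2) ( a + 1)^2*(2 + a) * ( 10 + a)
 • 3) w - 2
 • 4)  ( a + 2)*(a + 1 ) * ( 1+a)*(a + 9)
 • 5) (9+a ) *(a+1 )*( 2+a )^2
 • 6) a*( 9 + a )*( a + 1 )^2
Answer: 4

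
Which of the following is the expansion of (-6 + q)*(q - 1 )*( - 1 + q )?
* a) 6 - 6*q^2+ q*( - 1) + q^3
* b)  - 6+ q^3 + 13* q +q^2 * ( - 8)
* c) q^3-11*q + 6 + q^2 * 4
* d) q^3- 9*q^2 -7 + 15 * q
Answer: b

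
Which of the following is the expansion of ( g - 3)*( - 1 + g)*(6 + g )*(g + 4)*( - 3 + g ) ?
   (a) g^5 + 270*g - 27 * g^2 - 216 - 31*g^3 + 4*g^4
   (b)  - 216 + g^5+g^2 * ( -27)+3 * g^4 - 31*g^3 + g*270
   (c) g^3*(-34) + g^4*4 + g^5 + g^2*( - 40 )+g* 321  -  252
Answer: b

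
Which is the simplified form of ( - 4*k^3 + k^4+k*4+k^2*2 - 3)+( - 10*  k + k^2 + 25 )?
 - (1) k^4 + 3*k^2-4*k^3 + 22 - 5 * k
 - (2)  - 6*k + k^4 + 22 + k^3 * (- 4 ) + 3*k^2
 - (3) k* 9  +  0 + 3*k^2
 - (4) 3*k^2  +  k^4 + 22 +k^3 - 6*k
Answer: 2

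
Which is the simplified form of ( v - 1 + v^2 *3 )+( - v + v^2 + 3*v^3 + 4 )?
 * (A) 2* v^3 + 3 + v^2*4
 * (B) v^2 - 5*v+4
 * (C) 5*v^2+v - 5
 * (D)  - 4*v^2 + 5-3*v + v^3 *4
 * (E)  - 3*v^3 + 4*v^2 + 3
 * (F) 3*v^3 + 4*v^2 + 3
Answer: F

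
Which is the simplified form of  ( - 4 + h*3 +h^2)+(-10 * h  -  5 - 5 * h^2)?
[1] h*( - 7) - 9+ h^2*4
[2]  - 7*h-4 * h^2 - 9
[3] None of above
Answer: 2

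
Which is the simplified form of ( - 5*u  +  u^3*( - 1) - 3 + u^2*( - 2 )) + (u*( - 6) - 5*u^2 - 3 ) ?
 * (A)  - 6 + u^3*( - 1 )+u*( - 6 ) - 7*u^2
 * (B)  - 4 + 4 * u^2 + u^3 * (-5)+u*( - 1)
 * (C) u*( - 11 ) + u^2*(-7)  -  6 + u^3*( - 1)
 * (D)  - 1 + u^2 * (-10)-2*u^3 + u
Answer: C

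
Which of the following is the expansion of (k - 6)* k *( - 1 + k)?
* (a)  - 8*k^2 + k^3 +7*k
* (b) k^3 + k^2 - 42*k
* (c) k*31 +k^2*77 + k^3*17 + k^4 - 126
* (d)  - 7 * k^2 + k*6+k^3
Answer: d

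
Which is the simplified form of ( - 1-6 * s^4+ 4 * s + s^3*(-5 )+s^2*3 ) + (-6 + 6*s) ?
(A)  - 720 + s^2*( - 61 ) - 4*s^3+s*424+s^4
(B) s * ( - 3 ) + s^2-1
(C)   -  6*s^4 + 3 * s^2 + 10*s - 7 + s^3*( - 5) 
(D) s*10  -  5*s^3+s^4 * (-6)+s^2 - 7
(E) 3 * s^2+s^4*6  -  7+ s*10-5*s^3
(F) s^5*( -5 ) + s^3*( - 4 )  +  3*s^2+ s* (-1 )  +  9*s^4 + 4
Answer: C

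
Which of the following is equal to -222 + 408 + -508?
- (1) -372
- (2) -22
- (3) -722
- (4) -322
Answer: 4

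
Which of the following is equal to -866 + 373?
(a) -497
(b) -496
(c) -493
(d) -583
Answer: c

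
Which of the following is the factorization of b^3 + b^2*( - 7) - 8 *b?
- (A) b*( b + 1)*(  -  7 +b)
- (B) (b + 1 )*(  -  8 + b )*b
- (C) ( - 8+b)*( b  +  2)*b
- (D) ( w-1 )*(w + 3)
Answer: B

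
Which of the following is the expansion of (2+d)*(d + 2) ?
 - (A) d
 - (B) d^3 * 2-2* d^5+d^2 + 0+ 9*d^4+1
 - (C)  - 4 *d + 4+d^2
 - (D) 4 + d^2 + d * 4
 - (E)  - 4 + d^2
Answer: D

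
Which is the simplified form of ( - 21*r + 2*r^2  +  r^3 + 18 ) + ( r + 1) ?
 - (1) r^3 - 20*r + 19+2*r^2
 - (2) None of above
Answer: 1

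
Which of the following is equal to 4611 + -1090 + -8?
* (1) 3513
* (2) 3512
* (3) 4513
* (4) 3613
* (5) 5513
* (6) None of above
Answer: 1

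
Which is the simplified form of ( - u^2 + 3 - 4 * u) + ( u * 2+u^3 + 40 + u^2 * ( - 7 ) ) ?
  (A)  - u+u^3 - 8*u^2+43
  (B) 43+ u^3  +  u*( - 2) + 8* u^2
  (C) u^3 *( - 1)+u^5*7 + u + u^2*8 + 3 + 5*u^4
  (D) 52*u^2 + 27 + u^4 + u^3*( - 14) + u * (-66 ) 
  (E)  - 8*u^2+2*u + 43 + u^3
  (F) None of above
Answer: F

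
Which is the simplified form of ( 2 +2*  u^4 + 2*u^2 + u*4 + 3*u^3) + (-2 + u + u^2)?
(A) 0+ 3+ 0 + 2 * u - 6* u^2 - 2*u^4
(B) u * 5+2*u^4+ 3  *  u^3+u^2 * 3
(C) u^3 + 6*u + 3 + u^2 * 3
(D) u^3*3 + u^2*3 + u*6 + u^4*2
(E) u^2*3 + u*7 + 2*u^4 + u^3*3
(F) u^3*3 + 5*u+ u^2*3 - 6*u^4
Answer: B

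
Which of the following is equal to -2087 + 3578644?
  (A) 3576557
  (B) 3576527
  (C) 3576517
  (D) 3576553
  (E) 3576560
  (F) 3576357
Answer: A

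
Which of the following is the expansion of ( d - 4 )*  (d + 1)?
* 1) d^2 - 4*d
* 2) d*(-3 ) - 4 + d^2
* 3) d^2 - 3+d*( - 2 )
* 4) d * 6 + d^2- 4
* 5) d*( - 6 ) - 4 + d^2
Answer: 2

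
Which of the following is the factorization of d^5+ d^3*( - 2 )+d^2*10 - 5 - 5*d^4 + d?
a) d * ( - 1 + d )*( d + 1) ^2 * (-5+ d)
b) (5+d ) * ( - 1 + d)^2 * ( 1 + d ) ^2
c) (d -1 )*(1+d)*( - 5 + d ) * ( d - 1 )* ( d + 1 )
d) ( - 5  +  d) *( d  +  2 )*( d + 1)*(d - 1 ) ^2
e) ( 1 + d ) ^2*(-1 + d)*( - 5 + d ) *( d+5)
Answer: c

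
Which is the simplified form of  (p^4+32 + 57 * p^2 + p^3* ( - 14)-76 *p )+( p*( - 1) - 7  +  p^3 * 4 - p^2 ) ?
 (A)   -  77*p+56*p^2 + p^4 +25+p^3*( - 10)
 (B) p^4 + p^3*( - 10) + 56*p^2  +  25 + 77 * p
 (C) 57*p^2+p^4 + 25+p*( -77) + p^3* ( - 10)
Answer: A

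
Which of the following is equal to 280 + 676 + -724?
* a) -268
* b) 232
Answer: b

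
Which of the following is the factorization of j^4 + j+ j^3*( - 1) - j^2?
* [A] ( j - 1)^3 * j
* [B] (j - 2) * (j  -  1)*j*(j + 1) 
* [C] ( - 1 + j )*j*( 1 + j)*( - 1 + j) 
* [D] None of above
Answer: C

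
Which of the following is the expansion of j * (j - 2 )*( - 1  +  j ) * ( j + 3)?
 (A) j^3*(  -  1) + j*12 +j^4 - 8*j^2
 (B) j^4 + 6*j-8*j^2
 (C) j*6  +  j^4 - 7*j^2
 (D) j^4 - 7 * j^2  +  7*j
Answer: C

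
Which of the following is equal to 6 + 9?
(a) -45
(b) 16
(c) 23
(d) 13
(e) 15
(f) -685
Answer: e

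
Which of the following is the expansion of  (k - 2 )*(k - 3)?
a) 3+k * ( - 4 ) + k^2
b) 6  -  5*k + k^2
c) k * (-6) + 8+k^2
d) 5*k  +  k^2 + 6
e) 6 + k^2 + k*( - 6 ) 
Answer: b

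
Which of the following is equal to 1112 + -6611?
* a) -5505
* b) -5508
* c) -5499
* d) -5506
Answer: c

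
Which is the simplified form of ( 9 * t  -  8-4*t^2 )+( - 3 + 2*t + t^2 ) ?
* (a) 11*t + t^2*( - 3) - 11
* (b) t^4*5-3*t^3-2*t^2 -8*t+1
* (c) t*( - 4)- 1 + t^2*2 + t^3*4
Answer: a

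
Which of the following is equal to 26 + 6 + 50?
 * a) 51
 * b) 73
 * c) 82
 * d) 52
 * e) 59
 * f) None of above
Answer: c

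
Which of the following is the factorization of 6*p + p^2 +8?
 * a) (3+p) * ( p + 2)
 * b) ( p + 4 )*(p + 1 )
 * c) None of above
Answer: c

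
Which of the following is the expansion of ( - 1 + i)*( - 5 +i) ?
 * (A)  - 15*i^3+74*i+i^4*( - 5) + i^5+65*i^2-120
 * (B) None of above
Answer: B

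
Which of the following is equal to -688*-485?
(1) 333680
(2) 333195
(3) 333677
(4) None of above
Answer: 1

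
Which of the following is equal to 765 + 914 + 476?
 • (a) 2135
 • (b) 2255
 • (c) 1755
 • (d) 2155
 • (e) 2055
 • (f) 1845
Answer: d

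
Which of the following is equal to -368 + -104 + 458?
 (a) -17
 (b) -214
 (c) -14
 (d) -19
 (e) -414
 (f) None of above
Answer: c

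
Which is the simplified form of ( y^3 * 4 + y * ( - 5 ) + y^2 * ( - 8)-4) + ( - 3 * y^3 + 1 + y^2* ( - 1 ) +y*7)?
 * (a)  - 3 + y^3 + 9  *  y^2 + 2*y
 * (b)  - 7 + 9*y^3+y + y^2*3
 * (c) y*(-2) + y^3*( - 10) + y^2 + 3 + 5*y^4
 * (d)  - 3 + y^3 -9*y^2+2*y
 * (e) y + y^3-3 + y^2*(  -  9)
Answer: d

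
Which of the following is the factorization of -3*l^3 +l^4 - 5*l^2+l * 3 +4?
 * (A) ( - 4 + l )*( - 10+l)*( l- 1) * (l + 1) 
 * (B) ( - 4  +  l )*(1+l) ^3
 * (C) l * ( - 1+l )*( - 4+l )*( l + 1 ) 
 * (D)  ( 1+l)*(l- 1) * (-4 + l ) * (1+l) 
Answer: D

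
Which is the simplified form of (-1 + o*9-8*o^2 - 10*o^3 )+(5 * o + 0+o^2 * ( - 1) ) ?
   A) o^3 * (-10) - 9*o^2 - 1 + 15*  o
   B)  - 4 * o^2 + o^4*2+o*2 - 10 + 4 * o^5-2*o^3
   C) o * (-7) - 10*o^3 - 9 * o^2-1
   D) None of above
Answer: D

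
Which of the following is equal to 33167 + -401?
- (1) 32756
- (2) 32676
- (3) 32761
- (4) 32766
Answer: 4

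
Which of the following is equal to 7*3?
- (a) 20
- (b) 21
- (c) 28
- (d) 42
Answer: b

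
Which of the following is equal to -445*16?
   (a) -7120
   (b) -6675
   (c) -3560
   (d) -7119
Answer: a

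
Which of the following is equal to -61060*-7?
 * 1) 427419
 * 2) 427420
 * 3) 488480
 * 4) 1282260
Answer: 2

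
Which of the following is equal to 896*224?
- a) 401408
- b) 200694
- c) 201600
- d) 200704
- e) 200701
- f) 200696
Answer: d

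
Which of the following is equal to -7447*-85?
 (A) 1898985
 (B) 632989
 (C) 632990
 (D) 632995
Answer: D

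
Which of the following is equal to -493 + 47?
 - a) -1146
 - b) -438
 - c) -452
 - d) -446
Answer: d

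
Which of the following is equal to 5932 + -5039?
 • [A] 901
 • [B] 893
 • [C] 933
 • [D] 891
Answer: B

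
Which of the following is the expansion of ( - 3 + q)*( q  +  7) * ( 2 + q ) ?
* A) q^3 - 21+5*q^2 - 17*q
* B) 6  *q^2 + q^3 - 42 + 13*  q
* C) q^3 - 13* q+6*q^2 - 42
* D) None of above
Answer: C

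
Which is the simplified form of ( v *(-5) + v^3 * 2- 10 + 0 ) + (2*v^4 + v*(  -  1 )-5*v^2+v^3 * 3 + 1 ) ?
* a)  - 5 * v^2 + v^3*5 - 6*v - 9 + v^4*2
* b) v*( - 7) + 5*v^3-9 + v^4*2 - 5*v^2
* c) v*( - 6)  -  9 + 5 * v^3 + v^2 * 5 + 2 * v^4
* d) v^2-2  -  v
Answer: a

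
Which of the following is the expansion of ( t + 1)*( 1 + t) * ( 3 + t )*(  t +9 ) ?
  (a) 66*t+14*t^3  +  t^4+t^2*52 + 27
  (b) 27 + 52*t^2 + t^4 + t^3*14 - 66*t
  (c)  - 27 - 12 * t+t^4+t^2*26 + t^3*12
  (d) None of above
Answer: a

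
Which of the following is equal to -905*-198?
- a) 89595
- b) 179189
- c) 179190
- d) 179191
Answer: c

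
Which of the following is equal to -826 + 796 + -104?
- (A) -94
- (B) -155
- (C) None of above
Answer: C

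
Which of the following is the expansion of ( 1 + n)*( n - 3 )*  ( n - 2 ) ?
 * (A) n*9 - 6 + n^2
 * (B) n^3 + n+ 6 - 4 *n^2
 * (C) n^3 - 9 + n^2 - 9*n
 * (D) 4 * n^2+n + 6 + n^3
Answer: B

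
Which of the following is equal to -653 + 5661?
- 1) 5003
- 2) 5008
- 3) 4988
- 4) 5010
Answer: 2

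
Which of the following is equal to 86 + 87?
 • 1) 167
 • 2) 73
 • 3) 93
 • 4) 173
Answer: 4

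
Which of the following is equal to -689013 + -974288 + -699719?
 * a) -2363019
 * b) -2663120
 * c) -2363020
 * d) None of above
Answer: c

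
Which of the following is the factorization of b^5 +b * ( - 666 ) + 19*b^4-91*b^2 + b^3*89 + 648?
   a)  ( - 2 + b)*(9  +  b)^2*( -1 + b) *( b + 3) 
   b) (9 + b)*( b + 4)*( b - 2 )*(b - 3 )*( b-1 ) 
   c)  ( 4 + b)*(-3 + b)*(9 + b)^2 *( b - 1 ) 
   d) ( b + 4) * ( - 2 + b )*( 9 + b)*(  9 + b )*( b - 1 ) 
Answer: d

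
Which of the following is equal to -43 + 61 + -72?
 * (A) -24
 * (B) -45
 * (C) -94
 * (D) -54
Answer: D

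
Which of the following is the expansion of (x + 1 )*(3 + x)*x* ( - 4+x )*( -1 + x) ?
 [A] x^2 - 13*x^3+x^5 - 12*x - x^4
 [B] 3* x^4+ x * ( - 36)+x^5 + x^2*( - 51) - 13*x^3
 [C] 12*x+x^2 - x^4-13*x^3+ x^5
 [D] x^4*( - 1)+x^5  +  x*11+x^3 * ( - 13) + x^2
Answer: C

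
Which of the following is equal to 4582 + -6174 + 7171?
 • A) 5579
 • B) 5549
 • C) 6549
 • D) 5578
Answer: A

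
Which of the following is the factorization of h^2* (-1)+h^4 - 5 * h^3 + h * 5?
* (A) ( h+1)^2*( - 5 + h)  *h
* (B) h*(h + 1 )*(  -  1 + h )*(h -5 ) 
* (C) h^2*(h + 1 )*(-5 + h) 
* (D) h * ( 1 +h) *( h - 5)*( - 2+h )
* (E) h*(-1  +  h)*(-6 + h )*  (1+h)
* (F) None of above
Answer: B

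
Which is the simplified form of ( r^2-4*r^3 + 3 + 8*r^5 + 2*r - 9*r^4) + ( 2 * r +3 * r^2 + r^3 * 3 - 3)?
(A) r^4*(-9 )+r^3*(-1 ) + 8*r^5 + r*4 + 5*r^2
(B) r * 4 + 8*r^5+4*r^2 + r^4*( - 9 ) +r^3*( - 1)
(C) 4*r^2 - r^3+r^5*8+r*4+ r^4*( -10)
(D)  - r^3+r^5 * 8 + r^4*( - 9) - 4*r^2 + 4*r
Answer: B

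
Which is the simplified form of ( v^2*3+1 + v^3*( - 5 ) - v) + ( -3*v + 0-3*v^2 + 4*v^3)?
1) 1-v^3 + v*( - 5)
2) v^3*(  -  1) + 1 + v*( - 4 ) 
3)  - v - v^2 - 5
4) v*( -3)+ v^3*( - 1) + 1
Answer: 2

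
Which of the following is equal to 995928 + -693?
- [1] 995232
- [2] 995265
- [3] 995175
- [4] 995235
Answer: 4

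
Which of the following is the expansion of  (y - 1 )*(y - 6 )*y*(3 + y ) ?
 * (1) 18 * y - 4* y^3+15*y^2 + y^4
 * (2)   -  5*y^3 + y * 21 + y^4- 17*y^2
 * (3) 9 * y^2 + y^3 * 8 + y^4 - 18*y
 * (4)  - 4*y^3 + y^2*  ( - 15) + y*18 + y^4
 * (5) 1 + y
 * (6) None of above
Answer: 4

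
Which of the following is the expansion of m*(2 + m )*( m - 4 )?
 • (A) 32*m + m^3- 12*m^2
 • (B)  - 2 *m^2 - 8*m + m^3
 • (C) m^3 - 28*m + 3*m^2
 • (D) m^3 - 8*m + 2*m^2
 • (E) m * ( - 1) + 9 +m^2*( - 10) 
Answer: B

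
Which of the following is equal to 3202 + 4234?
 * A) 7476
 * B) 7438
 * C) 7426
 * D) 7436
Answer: D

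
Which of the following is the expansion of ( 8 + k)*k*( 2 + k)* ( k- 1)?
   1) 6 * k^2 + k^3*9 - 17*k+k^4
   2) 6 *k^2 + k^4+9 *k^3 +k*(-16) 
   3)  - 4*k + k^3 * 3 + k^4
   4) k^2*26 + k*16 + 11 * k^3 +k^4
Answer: 2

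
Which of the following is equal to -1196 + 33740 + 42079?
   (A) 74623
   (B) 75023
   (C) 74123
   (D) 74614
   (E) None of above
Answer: A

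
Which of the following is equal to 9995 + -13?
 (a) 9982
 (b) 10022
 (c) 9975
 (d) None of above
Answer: a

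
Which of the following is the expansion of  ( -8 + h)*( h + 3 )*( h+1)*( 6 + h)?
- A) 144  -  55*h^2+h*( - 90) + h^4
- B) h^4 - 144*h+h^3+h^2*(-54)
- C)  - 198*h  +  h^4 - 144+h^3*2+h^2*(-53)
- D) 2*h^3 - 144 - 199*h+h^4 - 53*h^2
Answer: C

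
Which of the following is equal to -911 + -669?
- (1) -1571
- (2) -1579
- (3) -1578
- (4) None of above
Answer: 4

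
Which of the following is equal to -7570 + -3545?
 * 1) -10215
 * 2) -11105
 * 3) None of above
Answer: 3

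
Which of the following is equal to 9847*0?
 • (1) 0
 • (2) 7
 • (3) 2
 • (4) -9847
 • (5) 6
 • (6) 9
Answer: 1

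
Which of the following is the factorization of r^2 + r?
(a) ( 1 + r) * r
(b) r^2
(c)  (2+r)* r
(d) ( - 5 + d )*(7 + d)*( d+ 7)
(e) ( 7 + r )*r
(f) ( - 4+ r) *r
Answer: a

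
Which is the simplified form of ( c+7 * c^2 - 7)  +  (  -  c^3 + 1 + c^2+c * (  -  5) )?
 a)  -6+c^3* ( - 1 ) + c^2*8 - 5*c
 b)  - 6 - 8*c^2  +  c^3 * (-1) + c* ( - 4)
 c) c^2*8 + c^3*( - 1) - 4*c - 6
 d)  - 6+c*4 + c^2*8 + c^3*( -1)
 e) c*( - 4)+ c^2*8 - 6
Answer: c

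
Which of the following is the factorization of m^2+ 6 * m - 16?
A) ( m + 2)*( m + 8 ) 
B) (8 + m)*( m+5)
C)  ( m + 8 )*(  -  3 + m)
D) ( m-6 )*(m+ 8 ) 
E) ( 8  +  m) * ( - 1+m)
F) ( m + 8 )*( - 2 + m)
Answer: F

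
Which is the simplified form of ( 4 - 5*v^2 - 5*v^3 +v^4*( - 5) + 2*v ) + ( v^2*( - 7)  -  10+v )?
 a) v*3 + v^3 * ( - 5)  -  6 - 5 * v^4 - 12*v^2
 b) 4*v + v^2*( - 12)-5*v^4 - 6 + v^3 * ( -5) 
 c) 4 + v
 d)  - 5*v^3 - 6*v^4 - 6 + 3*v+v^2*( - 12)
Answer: a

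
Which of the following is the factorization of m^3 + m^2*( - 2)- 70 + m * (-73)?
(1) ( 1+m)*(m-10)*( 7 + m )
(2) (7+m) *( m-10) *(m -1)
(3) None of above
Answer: 1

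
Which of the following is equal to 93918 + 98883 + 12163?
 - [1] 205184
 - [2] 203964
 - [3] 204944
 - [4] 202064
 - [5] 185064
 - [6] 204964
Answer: 6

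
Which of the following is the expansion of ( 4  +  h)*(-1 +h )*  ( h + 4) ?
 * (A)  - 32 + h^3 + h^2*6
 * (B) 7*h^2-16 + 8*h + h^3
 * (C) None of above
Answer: B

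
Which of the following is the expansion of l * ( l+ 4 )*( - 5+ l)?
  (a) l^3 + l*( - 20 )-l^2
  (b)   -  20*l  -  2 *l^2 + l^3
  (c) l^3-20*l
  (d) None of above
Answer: a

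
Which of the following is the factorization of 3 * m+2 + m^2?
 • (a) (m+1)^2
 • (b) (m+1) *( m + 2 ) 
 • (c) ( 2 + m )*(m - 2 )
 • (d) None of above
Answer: b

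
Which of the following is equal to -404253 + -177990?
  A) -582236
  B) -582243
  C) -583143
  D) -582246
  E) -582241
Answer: B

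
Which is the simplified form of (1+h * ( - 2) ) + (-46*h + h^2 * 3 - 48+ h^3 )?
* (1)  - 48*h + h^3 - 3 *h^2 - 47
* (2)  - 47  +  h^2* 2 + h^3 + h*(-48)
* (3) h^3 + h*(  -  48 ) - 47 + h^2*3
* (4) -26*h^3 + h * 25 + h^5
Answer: 3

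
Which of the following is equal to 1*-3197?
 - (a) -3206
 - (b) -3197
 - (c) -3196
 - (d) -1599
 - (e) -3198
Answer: b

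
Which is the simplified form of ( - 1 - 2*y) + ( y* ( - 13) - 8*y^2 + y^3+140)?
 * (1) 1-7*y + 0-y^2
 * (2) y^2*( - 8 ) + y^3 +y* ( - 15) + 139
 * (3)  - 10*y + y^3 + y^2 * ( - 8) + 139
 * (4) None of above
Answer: 2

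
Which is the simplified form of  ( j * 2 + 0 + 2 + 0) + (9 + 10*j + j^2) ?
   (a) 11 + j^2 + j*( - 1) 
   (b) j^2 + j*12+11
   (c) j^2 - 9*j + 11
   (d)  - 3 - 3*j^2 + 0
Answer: b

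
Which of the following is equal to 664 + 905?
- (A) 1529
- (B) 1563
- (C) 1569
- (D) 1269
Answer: C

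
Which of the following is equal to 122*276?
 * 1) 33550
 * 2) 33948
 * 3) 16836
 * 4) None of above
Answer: 4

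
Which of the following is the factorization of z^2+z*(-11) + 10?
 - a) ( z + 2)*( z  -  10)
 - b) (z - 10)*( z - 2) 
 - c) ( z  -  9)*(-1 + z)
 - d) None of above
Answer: d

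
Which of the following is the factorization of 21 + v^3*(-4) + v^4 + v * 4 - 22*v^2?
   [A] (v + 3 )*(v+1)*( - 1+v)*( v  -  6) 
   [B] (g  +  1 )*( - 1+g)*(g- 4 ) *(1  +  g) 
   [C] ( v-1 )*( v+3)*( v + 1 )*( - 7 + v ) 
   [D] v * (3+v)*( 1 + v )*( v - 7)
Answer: C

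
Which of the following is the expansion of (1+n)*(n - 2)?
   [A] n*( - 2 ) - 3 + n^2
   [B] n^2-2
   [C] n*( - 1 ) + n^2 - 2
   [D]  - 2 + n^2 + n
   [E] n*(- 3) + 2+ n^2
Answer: C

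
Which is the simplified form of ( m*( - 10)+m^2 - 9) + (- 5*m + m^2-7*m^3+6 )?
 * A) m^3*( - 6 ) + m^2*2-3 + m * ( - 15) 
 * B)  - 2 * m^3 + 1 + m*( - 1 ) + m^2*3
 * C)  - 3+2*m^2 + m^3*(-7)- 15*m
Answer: C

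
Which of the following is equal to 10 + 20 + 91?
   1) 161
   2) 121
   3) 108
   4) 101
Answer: 2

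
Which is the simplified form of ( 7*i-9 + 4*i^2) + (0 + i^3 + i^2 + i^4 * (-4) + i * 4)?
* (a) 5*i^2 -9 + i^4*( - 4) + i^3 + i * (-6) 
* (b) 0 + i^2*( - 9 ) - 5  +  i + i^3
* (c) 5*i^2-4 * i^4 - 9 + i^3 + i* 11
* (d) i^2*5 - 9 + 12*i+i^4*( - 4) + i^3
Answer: c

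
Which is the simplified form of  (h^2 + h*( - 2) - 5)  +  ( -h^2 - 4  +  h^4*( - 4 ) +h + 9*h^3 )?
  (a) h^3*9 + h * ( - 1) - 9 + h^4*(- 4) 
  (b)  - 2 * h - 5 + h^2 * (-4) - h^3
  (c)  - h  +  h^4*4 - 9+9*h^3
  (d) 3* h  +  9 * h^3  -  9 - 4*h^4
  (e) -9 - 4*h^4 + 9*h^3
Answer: a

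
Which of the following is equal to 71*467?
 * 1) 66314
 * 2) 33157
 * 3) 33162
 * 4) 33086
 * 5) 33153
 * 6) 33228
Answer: 2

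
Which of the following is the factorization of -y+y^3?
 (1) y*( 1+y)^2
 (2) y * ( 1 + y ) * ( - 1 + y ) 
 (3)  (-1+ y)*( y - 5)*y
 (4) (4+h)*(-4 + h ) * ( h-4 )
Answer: 2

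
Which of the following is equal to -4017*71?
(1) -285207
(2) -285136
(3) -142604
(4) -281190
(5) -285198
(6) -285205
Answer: 1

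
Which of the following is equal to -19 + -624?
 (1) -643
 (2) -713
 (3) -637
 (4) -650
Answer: 1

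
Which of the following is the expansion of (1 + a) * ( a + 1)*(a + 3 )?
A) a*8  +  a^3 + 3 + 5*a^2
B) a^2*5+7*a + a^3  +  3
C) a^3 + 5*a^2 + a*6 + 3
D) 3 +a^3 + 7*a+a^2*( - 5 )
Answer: B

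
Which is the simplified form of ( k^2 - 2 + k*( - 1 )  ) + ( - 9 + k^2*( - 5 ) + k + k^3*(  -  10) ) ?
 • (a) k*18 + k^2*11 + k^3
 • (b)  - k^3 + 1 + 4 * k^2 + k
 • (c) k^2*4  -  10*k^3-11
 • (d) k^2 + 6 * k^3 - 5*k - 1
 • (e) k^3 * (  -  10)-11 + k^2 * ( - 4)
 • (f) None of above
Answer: e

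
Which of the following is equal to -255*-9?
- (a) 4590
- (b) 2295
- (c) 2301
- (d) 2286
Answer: b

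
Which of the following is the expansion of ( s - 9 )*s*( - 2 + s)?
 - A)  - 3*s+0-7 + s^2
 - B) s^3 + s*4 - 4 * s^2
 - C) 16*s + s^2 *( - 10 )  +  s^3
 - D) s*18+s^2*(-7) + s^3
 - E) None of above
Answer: E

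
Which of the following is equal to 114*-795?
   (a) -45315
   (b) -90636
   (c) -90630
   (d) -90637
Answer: c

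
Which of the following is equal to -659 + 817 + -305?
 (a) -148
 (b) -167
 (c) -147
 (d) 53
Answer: c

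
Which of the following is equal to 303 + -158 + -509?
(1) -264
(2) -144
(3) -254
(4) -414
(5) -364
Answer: 5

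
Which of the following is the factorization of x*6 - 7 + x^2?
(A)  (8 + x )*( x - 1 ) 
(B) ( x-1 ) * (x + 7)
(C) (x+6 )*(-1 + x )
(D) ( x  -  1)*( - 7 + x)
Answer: B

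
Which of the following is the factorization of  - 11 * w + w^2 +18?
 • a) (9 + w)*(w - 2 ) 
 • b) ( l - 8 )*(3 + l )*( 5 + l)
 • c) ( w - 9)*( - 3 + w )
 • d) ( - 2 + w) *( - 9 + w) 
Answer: d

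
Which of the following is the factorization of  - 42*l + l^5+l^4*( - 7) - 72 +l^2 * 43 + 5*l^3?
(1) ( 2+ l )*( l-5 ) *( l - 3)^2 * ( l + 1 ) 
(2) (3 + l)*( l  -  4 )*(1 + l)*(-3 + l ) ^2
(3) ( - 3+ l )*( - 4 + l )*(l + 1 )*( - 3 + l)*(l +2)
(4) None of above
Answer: 3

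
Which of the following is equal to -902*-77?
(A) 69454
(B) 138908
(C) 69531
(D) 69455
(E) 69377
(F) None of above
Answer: A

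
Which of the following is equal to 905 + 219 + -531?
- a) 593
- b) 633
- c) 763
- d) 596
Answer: a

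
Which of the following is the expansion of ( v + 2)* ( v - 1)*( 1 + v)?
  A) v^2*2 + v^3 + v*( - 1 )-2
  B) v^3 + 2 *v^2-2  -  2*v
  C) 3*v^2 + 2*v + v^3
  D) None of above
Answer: A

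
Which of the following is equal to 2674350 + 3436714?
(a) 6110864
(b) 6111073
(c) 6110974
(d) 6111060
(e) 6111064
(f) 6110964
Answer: e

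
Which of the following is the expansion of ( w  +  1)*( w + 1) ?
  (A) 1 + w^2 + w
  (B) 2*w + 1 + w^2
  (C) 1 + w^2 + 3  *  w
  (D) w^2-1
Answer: B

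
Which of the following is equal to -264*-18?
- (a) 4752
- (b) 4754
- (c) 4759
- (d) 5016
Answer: a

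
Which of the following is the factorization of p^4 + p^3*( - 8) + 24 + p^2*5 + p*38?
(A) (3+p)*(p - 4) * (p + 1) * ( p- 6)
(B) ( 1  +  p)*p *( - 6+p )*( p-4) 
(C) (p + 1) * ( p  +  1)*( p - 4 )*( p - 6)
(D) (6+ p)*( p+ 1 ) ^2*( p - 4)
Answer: C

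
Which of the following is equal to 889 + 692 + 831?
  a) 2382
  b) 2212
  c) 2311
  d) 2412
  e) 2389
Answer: d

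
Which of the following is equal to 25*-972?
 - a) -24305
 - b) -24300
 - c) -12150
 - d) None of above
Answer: b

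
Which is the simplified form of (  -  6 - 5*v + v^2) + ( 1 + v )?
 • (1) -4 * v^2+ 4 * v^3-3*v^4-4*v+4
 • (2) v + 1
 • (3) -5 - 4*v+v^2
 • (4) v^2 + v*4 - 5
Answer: 3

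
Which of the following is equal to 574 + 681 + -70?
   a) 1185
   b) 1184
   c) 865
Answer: a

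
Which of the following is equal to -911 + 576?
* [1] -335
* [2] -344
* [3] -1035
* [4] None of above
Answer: 1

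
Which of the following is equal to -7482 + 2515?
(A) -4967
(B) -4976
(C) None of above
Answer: A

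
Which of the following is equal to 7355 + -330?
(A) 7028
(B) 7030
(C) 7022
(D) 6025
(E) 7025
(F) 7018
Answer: E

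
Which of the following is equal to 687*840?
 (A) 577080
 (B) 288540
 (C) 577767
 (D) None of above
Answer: A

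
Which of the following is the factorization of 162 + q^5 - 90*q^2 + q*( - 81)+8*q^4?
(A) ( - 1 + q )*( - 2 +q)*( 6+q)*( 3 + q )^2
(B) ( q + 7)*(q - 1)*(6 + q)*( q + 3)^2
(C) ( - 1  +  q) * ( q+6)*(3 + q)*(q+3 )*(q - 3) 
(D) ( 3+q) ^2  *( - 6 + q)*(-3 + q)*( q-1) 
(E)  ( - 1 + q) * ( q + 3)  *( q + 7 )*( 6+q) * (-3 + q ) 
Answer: C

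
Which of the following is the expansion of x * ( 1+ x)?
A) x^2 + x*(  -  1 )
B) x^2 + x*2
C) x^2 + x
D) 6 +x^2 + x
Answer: C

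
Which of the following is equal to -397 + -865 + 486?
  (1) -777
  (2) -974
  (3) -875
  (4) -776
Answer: 4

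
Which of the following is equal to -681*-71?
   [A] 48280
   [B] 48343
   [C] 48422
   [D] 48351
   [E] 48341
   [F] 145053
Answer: D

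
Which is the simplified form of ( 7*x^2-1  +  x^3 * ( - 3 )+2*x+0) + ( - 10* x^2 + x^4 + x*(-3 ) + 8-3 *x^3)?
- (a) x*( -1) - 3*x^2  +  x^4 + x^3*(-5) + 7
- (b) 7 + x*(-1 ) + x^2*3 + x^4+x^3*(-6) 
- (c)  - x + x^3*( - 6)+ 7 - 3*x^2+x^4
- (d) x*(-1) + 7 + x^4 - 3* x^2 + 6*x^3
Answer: c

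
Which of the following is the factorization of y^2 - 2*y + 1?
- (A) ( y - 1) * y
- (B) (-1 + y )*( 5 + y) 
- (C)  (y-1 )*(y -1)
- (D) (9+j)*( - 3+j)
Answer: C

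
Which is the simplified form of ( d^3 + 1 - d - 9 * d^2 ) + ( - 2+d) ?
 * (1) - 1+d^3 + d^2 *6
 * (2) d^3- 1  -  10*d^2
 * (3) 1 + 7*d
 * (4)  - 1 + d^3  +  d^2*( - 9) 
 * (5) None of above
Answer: 4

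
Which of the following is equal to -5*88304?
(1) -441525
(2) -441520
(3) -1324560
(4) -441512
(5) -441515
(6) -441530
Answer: 2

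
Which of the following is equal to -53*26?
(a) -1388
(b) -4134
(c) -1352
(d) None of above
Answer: d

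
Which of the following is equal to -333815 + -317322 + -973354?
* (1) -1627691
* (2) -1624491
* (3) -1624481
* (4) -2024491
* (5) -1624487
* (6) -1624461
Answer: 2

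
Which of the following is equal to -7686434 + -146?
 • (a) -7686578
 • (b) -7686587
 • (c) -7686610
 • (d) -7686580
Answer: d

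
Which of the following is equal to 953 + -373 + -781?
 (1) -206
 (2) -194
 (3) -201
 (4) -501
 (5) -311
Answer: 3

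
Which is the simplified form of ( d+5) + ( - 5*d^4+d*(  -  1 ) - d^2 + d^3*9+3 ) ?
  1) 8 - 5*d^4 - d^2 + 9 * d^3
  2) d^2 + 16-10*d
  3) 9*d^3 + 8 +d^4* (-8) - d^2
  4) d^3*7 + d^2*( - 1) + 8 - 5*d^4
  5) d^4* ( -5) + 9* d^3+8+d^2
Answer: 1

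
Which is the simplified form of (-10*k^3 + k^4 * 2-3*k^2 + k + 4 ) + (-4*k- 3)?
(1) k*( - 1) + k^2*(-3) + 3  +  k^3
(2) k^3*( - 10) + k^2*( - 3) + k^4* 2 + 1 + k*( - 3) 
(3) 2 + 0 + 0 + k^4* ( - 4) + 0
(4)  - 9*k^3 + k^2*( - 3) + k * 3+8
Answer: 2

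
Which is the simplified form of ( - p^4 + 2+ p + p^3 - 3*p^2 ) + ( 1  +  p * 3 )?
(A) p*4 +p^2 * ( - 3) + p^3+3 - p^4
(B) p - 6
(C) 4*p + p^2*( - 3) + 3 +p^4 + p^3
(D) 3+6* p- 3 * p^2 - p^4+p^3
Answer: A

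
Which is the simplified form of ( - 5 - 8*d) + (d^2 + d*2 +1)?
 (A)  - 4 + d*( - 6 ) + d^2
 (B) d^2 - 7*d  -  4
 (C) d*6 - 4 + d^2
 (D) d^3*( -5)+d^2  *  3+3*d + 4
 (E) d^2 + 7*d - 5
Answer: A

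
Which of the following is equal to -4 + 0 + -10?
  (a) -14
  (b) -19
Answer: a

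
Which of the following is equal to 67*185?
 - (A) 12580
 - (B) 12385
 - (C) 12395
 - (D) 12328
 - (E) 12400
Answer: C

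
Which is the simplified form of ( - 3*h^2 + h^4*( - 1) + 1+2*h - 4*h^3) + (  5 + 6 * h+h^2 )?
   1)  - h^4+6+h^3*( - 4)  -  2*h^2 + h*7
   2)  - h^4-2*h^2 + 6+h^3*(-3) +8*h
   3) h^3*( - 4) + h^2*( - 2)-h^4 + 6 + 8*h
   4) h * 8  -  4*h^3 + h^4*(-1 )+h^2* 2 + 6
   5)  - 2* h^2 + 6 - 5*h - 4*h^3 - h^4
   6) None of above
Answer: 3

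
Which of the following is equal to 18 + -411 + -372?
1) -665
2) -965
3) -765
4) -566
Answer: 3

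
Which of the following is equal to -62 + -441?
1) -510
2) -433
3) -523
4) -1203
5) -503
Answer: 5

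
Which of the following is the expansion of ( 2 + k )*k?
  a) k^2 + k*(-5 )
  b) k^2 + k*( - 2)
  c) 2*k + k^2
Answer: c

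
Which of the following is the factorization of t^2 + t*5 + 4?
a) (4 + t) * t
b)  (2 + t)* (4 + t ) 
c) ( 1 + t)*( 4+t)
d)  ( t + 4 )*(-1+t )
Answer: c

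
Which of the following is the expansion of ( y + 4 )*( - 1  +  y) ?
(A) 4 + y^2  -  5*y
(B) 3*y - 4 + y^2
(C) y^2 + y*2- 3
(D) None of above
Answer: B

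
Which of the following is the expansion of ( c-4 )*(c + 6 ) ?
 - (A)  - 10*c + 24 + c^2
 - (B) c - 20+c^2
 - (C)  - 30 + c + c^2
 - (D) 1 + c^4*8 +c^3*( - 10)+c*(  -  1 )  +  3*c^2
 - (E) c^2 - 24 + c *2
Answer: E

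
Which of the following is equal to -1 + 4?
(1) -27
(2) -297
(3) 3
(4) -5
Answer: 3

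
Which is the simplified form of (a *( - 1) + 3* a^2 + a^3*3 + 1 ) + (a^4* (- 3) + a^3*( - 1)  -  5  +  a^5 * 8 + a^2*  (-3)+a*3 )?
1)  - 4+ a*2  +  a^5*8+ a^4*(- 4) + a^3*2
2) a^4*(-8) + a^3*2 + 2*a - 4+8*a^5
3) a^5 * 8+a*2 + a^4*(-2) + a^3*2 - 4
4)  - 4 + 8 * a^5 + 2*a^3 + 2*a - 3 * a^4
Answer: 4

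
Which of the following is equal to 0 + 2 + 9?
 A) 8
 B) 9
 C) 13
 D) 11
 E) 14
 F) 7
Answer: D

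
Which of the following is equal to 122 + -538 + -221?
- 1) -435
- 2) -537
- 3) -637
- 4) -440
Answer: 3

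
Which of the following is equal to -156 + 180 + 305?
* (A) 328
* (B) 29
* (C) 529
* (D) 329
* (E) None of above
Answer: D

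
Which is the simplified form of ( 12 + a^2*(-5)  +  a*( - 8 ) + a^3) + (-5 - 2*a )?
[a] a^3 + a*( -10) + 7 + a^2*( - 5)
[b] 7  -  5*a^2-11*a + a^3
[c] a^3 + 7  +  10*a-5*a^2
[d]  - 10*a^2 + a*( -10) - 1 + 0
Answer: a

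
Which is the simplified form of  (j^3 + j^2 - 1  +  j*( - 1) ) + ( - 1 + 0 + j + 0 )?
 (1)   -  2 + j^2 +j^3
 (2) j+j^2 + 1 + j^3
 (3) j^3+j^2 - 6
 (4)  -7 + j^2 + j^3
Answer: 1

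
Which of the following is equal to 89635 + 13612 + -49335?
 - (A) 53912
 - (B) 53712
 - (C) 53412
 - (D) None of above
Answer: A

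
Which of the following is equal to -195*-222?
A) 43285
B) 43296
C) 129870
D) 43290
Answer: D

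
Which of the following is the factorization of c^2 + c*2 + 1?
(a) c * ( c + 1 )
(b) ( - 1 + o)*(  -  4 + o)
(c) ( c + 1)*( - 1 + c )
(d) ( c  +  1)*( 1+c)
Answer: d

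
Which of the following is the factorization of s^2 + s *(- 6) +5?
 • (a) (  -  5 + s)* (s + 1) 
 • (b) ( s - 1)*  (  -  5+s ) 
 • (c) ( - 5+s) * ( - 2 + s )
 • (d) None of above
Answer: b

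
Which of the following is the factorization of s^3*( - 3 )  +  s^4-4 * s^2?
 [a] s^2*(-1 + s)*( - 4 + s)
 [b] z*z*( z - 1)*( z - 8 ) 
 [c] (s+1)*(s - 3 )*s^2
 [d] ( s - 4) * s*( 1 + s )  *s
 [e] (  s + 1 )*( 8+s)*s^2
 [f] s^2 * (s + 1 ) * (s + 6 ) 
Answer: d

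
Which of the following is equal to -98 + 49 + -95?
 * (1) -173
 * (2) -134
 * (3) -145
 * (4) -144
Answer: 4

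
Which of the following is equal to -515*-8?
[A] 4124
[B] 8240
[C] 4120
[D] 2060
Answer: C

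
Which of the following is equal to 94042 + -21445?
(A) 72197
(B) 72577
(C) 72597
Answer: C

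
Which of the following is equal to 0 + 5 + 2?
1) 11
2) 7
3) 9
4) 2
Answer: 2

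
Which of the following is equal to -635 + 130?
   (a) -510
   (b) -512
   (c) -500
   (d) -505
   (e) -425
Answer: d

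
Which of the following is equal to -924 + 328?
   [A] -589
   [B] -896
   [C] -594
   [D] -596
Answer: D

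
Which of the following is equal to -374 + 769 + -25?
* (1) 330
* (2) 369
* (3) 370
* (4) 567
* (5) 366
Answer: 3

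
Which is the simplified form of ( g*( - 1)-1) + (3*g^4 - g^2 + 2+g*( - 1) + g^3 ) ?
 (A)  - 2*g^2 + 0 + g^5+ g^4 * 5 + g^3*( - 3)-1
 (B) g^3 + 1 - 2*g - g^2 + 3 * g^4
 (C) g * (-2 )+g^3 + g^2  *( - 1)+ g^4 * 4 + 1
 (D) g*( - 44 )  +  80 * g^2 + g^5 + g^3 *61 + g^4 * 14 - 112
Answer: B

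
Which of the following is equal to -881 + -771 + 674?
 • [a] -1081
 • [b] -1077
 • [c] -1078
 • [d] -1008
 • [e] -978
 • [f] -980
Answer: e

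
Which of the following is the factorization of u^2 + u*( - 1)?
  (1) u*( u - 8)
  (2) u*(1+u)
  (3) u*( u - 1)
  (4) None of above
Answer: 3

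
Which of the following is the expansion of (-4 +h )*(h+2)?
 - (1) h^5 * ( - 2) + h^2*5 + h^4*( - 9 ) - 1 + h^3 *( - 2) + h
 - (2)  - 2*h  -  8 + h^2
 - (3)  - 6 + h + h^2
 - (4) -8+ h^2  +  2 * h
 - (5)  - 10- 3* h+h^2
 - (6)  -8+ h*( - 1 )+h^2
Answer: 2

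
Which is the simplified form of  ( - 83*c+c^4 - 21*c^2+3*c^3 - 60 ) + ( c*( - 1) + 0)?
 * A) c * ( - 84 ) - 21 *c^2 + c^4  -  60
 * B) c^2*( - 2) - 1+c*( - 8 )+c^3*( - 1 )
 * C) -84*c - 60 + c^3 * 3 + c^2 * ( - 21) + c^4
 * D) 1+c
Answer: C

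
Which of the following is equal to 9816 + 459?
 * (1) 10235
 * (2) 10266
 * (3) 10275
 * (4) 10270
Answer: 3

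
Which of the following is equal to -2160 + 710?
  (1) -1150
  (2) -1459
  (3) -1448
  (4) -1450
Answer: 4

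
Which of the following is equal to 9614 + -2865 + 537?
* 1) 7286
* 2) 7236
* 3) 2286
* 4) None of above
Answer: 1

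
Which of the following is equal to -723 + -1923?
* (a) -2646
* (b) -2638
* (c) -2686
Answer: a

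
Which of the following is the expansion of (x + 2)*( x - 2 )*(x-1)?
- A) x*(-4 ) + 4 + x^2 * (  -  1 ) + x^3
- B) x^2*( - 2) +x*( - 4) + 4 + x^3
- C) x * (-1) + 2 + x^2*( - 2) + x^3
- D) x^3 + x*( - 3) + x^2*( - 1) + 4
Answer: A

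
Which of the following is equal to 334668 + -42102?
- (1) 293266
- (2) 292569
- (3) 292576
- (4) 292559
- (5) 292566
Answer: 5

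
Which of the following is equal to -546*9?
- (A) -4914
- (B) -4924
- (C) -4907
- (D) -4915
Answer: A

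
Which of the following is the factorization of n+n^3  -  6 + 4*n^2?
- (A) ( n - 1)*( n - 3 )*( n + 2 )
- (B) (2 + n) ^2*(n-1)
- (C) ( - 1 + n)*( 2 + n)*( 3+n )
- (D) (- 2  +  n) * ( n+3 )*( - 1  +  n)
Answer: C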